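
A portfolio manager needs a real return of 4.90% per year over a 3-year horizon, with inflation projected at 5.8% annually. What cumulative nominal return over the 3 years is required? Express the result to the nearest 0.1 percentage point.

36.7%

Required annual nominal rate: (1+4.90%)(1+5.8%) − 1 = 10.9842%.
Cumulative over 3 years: (1 + 0.109842)^3 − 1 ≈ 0.36705.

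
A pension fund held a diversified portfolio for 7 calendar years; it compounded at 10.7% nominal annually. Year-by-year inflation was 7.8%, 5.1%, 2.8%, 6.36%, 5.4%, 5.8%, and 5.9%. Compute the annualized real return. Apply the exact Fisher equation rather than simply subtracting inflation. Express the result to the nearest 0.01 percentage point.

Cumulative inflation factor: 1.078 × 1.051 × 1.028 × 1.0636 × 1.054 × 1.058 × 1.059 ≈ 1.46290.
Nominal growth factor: 2.03720. Real growth factor = 2.03720 / 1.46290 ≈ 1.39257.
Annualized: 1.39257^(1/7) − 1 ≈ 0.04844.

4.84%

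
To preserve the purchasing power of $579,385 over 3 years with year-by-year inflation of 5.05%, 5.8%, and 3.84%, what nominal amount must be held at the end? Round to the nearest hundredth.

$668,672.79

Cumulative price-level factor: 1.0505 × 1.058 × 1.0384 = 1.1541078736.
The nominal amount required is $579,385 scaled up by that factor.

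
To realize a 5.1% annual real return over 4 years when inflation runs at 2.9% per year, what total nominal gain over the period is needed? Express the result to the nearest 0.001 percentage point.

Required annual nominal rate: (1+5.1%)(1+2.9%) − 1 = 8.1479%.
Cumulative over 4 years: (1 + 0.081479)^4 − 1 ≈ 0.36796.

36.796%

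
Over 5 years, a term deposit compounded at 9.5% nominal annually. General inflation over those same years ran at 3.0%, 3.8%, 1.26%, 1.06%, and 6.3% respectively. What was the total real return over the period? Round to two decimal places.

35.36%

Cumulative inflation factor: 1.030 × 1.038 × 1.0126 × 1.0106 × 1.063 ≈ 1.16301.
Nominal growth factor: 1.57424. Real growth factor = 1.57424 / 1.16301 ≈ 1.35359.
Total real return ≈ 35.3585%.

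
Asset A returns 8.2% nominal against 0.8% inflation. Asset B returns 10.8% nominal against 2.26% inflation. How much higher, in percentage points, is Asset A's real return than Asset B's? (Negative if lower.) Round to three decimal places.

-1.010

Asset A real return: 1.082/1.008 − 1 = 7.3413%.
Asset B real return: 1.108/1.0226 − 1 = 8.3513%.
Difference: 7.3413 − 8.3513 = -1.0100 pp.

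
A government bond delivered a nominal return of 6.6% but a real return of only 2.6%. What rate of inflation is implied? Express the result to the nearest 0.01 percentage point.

From (1+r_nom) = (1+r_real)(1+π), we get 1+π = (1 + 6.6%)/(1 + 2.6%) = 1.066/1.026 ≈ 1.03899.
So π ≈ 3.8986%.

3.90%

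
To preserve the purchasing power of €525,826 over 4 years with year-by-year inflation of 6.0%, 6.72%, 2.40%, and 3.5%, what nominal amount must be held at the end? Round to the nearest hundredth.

€630,425.90

Cumulative price-level factor: 1.060 × 1.0672 × 1.0240 × 1.035 ≈ 1.1989249229.
Multiplying €525,826 by the price-level factor gives the future nominal sum.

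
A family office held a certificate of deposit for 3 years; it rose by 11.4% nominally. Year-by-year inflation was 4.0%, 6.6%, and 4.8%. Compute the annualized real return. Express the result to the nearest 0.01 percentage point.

-1.39%

Cumulative inflation factor: 1.040 × 1.066 × 1.048 ≈ 1.16185.
Nominal growth factor: 1.11400. Real growth factor = 1.11400 / 1.16185 ≈ 0.95881.
Annualized: 0.95881^(1/3) − 1 ≈ -0.01392.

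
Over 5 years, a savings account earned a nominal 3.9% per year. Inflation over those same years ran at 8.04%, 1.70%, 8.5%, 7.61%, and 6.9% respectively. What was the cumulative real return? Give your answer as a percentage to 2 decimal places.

Cumulative inflation factor: 1.0804 × 1.0170 × 1.085 × 1.0761 × 1.069 ≈ 1.37140.
Nominal growth factor: 1.21081. Real growth factor = 1.21081 / 1.37140 ≈ 0.88290.
Total real return ≈ -11.7099%.

-11.71%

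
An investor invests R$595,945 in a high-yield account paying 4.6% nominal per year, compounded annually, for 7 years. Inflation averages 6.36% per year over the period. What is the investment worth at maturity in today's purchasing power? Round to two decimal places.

R$530,248.77

Nominal value at maturity: R$595,945 × (1 + 4.6%)^7 ≈ R$816,446.95.
Price-level factor over 7 years: (1 + 6.36%)^7 ≈ 1.5397432207.
The maturity value deflated by that factor is the answer in today's purchasing power.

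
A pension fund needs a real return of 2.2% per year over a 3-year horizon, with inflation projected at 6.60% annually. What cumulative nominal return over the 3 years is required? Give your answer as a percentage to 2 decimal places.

Required annual nominal rate: (1+2.2%)(1+6.60%) − 1 = 8.9452%.
Cumulative over 3 years: (1 + 0.089452)^3 − 1 ≈ 0.29308.

29.31%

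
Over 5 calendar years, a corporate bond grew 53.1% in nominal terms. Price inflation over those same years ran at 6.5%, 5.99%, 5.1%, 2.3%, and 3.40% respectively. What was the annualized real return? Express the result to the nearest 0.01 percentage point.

Cumulative inflation factor: 1.065 × 1.0599 × 1.051 × 1.023 × 1.0340 ≈ 1.25491.
Nominal growth factor: 1.53100. Real growth factor = 1.53100 / 1.25491 ≈ 1.22001.
Annualized: 1.22001^(1/5) − 1 ≈ 0.04057.

4.06%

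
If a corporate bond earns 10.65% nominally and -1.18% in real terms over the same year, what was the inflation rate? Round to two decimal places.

11.97%

From (1+r_nom) = (1+r_real)(1+π), we get 1+π = (1 + 10.65%)/(1 − 1.18%) = 1.1065/0.9882 ≈ 1.11971.
So π ≈ 11.9713%.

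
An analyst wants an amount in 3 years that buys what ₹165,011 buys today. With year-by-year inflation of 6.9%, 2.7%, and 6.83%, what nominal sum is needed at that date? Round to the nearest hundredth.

Cumulative price-level factor: 1.069 × 1.027 × 1.0683 = 1.1728470429.
The nominal amount required is ₹165,011 scaled up by that factor.

₹193,532.66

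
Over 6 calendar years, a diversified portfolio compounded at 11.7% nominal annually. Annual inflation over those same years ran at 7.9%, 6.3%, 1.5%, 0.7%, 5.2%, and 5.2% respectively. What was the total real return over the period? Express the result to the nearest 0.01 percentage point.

49.71%

Cumulative inflation factor: 1.079 × 1.063 × 1.015 × 1.007 × 1.052 × 1.052 ≈ 1.29742.
Nominal growth factor: 1.94231. Real growth factor = 1.94231 / 1.29742 ≈ 1.49705.
Total real return ≈ 49.7054%.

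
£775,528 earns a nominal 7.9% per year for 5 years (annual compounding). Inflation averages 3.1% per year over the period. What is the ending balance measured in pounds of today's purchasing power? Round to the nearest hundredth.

Nominal value at maturity: £775,528 × (1 + 7.9%)^5 ≈ £1,134,239.34.
Price-level factor over 5 years: (1 + 3.1%)^5 ≈ 1.1649125562.
The maturity value deflated by that factor is the answer in today's purchasing power.

£973,669.08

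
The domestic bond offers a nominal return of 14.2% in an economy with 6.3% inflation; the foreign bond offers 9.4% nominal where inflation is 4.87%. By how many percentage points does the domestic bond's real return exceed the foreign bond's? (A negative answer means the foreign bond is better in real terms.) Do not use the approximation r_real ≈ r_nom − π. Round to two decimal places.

The domestic bond real return: 1.142/1.063 − 1 = 7.432%.
The foreign bond real return: 1.094/1.0487 − 1 = 4.320%.
Difference: 7.432 − 4.320 = 3.112 pp.

3.11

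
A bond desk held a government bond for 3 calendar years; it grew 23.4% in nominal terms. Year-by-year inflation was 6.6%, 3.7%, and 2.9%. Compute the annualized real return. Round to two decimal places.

2.75%

Cumulative inflation factor: 1.066 × 1.037 × 1.029 ≈ 1.13750.
Nominal growth factor: 1.23400. Real growth factor = 1.23400 / 1.13750 ≈ 1.08484.
Annualized: 1.08484^(1/3) − 1 ≈ 0.02751.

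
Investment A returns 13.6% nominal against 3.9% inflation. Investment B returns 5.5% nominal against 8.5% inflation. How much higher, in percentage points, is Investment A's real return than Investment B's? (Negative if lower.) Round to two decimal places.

12.10

Investment A real return: 1.136/1.039 − 1 = 9.336%.
Investment B real return: 1.055/1.085 − 1 = -2.765%.
Difference: 9.336 − (-2.765) = 12.101 pp.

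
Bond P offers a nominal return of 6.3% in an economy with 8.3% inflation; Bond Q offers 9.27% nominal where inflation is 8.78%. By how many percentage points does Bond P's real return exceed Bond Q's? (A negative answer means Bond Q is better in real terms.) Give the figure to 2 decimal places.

Bond P real return: 1.063/1.083 − 1 = -1.847%.
Bond Q real return: 1.0927/1.0878 − 1 = 0.450%.
Difference: -1.847 − 0.450 = -2.297 pp.

-2.30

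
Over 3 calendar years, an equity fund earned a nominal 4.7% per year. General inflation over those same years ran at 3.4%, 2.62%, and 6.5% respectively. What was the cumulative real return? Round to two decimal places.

Cumulative inflation factor: 1.034 × 1.0262 × 1.065 ≈ 1.13006.
Nominal growth factor: 1.14773. Real growth factor = 1.14773 / 1.13006 ≈ 1.01564.
Total real return ≈ 1.5636%.

1.56%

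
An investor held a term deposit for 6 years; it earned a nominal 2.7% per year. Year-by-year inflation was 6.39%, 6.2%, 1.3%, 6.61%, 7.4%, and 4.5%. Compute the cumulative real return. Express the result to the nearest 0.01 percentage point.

Cumulative inflation factor: 1.0639 × 1.062 × 1.013 × 1.0661 × 1.074 × 1.045 ≈ 1.36947.
Nominal growth factor: 1.17334. Real growth factor = 1.17334 / 1.36947 ≈ 0.85678.
Total real return ≈ -14.3220%.

-14.32%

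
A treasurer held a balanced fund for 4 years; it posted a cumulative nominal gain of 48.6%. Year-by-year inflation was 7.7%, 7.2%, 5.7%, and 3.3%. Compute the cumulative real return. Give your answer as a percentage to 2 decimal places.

Cumulative inflation factor: 1.077 × 1.072 × 1.057 × 1.033 ≈ 1.26062.
Nominal growth factor: 1.48600. Real growth factor = 1.48600 / 1.26062 ≈ 1.17878.
Total real return ≈ 17.8781%.

17.88%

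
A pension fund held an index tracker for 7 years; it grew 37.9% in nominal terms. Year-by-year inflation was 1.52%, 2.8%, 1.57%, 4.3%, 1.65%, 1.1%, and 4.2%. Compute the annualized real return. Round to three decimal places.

Cumulative inflation factor: 1.0152 × 1.028 × 1.0157 × 1.043 × 1.0165 × 1.011 × 1.042 ≈ 1.18392.
Nominal growth factor: 1.37900. Real growth factor = 1.37900 / 1.18392 ≈ 1.16478.
Annualized: 1.16478^(1/7) − 1 ≈ 0.02203.

2.203%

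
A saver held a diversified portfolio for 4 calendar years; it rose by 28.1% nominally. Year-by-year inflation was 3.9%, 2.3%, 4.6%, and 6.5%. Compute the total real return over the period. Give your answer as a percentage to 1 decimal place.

8.2%

Cumulative inflation factor: 1.039 × 1.023 × 1.046 × 1.065 ≈ 1.18406.
Nominal growth factor: 1.28100. Real growth factor = 1.28100 / 1.18406 ≈ 1.08187.
Total real return ≈ 8.1874%.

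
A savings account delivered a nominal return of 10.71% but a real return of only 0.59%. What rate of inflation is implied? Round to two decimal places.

From (1+r_nom) = (1+r_real)(1+π), we get 1+π = (1 + 10.71%)/(1 + 0.59%) = 1.1071/1.0059 ≈ 1.10061.
So π ≈ 10.0606%.

10.06%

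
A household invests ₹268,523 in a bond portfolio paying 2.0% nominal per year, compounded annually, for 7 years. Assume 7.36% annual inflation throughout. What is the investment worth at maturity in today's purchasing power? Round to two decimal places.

₹187,622.61

Nominal value at maturity: ₹268,523 × (1 + 2.0%)^7 ≈ ₹308,448.52.
Price-level factor over 7 years: (1 + 7.36%)^7 ≈ 1.6439837475.
The maturity value deflated by that factor is the answer in today's purchasing power.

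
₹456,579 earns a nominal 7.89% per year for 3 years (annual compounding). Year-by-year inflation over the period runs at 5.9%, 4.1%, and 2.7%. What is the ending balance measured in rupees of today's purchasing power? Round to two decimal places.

Nominal value at maturity: ₹456,579 × (1 + 7.89%)^3 ≈ ₹573,402.41.
Price-level factor over 3 years: 1.059 × 1.041 × 1.027 = 1.132184313.
Dividing the nominal maturity value by the price-level factor gives the value in today's money.

₹506,456.77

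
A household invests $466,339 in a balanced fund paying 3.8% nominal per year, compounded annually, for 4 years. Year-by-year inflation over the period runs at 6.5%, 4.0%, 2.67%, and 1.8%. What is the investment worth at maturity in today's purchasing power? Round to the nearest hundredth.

$467,645.61

Nominal value at maturity: $466,339 × (1 + 3.8%)^4 ≈ $541,366.22.
Price-level factor over 4 years: 1.065 × 1.040 × 1.0267 × 1.018 ≈ 1.1576420326.
Dividing the nominal maturity value by the price-level factor gives the value in today's money.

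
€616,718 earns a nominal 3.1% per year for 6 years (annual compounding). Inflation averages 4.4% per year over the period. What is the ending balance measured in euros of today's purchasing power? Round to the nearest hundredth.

Nominal value at maturity: €616,718 × (1 + 3.1%)^6 ≈ €740,693.64.
Price-level factor over 6 years: (1 + 4.4%)^6 ≈ 1.2948008982.
Dividing the nominal maturity value by the price-level factor gives the value in today's money.

€572,052.15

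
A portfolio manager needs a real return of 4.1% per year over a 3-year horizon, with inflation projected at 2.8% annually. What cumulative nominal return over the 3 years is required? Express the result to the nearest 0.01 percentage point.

22.56%

Required annual nominal rate: (1+4.1%)(1+2.8%) − 1 = 7.0148%.
Cumulative over 3 years: (1 + 0.070148)^3 − 1 ≈ 0.22555.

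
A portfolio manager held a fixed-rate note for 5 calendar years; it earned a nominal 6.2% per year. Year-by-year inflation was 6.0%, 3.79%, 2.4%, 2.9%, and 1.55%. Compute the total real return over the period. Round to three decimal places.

14.754%

Cumulative inflation factor: 1.060 × 1.0379 × 1.024 × 1.029 × 1.0155 ≈ 1.17722.
Nominal growth factor: 1.35090. Real growth factor = 1.35090 / 1.17722 ≈ 1.14754.
Total real return ≈ 14.7535%.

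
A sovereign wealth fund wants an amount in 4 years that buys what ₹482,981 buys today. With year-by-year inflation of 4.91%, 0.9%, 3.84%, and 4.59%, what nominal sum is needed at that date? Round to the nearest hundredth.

Cumulative price-level factor: 1.0491 × 1.009 × 1.0384 × 1.0459 ≈ 1.1496427258.
The nominal amount required is ₹482,981 scaled up by that factor.

₹555,255.59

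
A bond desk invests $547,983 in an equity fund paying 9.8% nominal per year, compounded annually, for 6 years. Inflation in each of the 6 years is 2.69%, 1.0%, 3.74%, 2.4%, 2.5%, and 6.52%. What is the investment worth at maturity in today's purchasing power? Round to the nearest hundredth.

Nominal value at maturity: $547,983 × (1 + 9.8%)^6 ≈ $960,242.95.
Price-level factor over 6 years: 1.0269 × 1.010 × 1.0374 × 1.024 × 1.025 × 1.0652 ≈ 1.2029587934.
Dividing the nominal maturity value by the price-level factor gives the value in today's money.

$798,234.28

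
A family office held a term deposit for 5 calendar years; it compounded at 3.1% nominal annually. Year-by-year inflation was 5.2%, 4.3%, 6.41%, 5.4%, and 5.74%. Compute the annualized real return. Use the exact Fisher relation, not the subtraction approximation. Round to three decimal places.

-2.189%

Cumulative inflation factor: 1.052 × 1.043 × 1.0641 × 1.054 × 1.0574 ≈ 1.30125.
Nominal growth factor: 1.16491. Real growth factor = 1.16491 / 1.30125 ≈ 0.89522.
Annualized: 0.89522^(1/5) − 1 ≈ -0.02189.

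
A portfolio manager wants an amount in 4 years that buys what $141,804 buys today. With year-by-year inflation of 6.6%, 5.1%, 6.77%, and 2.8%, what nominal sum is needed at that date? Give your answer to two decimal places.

Cumulative price-level factor: 1.066 × 1.051 × 1.0677 × 1.028 ≈ 1.2297087920.
Multiplying $141,804 by the price-level factor gives the future nominal sum.

$174,377.63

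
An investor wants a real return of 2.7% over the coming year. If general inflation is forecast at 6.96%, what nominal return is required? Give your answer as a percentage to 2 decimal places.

By the Fisher equation, 1 + r_nom = (1 + 2.7%)(1 + 6.96%) = 1.027 × 1.0696 = 1.0984792.
So r_nom = 9.84792%.

9.85%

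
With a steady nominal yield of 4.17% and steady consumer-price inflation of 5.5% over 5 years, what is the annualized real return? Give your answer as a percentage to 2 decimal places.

With constant rates the annual real return is the same each year: (1+4.17%)/(1+5.5%) − 1 = -0.01261.

-1.26%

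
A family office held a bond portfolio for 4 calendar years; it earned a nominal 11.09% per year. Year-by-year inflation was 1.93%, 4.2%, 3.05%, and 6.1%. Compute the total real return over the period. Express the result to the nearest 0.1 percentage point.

31.1%

Cumulative inflation factor: 1.0193 × 1.042 × 1.0305 × 1.061 ≈ 1.16127.
Nominal growth factor: 1.52300. Real growth factor = 1.52300 / 1.16127 ≈ 1.31150.
Total real return ≈ 31.1495%.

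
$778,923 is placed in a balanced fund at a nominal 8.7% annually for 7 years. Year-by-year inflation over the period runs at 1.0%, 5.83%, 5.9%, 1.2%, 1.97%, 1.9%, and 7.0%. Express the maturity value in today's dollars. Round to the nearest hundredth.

$1,096,640.58

Nominal value at maturity: $778,923 × (1 + 8.7%)^7 ≈ $1,396,694.22.
Price-level factor over 7 years: 1.010 × 1.0583 × 1.059 × 1.012 × 1.0197 × 1.019 × 1.070 ≈ 1.2736116515.
The maturity value deflated by that factor is the answer in today's purchasing power.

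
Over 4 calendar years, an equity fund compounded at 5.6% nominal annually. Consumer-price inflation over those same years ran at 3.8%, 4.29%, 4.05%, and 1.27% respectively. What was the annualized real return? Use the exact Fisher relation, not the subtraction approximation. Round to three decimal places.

2.182%

Cumulative inflation factor: 1.038 × 1.0429 × 1.0405 × 1.0127 ≈ 1.14068.
Nominal growth factor: 1.24353. Real growth factor = 1.24353 / 1.14068 ≈ 1.09017.
Annualized: 1.09017^(1/4) − 1 ≈ 0.02182.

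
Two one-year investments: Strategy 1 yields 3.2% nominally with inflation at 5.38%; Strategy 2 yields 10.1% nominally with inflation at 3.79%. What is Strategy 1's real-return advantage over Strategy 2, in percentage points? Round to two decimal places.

-8.15

Strategy 1 real return: 1.032/1.0538 − 1 = -2.069%.
Strategy 2 real return: 1.101/1.0379 − 1 = 6.080%.
Difference: -2.069 − 6.080 = -8.149 pp.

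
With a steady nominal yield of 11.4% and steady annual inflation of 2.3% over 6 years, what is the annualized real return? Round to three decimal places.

With constant rates the annual real return is the same each year: (1+11.4%)/(1+2.3%) − 1 = 0.08895.

8.895%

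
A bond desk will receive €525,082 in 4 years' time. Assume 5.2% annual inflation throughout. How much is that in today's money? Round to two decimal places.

Price-level factor over 4 years: (1 + 5.2%)^4 ≈ 1.2247937436.
Purchasing power today: €525,082 divided by that factor.

€428,710.55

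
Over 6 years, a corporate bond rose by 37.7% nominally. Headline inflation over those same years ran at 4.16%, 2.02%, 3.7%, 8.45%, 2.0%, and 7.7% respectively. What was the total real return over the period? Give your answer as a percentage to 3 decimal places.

Cumulative inflation factor: 1.0416 × 1.0202 × 1.037 × 1.0845 × 1.020 × 1.077 ≈ 1.31284.
Nominal growth factor: 1.37700. Real growth factor = 1.37700 / 1.31284 ≈ 1.04887.
Total real return ≈ 4.8874%.

4.887%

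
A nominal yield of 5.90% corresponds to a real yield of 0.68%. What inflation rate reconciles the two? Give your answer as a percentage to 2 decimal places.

5.18%

From (1+r_nom) = (1+r_real)(1+π), we get 1+π = (1 + 5.90%)/(1 + 0.68%) = 1.0590/1.0068 ≈ 1.05185.
So π ≈ 5.1847%.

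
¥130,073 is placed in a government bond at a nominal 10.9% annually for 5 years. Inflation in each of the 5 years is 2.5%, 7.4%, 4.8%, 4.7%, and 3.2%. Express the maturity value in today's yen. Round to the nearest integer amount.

¥175,037

Nominal value at maturity: ¥130,073 × (1 + 10.9%)^5 ≈ ¥218,195.
Price-level factor over 5 years: 1.025 × 1.074 × 1.048 × 1.047 × 1.032 ≈ 1.2465675242.
The maturity value deflated by that factor is the answer in today's purchasing power.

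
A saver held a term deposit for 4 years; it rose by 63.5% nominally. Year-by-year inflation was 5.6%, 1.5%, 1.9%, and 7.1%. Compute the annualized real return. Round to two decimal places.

Cumulative inflation factor: 1.056 × 1.015 × 1.019 × 1.071 ≈ 1.16975.
Nominal growth factor: 1.63500. Real growth factor = 1.63500 / 1.16975 ≈ 1.39773.
Annualized: 1.39773^(1/4) − 1 ≈ 0.08732.

8.73%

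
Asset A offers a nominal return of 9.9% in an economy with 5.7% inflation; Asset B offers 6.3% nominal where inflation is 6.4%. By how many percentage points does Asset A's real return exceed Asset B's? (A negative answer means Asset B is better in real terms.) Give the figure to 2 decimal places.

Asset A real return: 1.099/1.057 − 1 = 3.974%.
Asset B real return: 1.063/1.064 − 1 = -0.094%.
Difference: 3.974 − (-0.094) = 4.068 pp.

4.07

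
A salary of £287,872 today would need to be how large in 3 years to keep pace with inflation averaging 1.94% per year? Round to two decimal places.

Cumulative price-level factor: (1+1.94%)^3 ≈ 1.0593363814.
Multiplying £287,872 by the price-level factor gives the future nominal sum.

£304,953.28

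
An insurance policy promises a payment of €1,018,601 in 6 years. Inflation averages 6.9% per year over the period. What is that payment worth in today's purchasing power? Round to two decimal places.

€682,555.34

Price-level factor over 6 years: (1 + 6.9%)^6 ≈ 1.4923346789.
Purchasing power today: €1,018,601 divided by that factor.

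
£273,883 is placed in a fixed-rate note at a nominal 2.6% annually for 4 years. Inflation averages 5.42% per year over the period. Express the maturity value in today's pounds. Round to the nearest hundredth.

£245,732.43

Nominal value at maturity: £273,883 × (1 + 2.6%)^4 ≈ £303,497.08.
Price-level factor over 4 years: (1 + 5.42%)^4 ≈ 1.2350713501.
Dividing the nominal maturity value by the price-level factor gives the value in today's money.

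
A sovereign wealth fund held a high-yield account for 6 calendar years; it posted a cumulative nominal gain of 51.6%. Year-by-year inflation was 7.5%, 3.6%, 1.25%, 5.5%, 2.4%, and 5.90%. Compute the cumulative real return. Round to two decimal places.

17.51%

Cumulative inflation factor: 1.075 × 1.036 × 1.0125 × 1.055 × 1.024 × 1.0590 ≈ 1.29007.
Nominal growth factor: 1.51600. Real growth factor = 1.51600 / 1.29007 ≈ 1.17513.
Total real return ≈ 17.5134%.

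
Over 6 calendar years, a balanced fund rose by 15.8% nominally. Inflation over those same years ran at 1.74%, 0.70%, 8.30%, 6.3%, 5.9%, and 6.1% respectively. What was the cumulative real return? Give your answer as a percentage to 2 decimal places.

-12.62%

Cumulative inflation factor: 1.0174 × 1.0070 × 1.0830 × 1.063 × 1.059 × 1.061 ≈ 1.32524.
Nominal growth factor: 1.15800. Real growth factor = 1.15800 / 1.32524 ≈ 0.87380.
Total real return ≈ -12.6195%.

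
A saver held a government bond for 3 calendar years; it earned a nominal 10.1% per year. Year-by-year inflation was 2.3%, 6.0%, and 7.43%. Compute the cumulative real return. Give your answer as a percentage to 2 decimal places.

Cumulative inflation factor: 1.023 × 1.060 × 1.0743 ≈ 1.16495.
Nominal growth factor: 1.33463. Real growth factor = 1.33463 / 1.16495 ≈ 1.14566.
Total real return ≈ 14.5658%.

14.57%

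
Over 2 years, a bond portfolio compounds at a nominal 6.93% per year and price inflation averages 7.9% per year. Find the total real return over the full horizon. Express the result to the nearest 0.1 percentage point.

-1.8%

The annual real rate is (1+6.93%)/(1+7.9%) − 1 = -0.8990%.
Compounded over 2 years: (1 + -0.008990)^2 − 1 ≈ -0.01790.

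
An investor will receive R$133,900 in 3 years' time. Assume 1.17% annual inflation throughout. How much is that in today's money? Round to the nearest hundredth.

Price-level factor over 3 years: (1 + 1.17%)^3 ≈ 1.0355122716.
Purchasing power today: R$133,900 divided by that factor.

R$129,307.98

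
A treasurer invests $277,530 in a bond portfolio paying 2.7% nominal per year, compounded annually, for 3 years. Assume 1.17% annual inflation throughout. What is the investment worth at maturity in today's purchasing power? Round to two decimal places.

$290,312.69

Nominal value at maturity: $277,530 × (1 + 2.7%)^3 ≈ $300,622.35.
Price-level factor over 3 years: (1 + 1.17%)^3 ≈ 1.0355122716.
The maturity value deflated by that factor is the answer in today's purchasing power.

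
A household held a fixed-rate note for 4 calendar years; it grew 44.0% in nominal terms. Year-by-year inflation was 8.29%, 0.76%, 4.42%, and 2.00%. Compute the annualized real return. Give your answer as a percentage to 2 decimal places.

5.51%

Cumulative inflation factor: 1.0829 × 1.0076 × 1.0442 × 1.0200 ≈ 1.16215.
Nominal growth factor: 1.44000. Real growth factor = 1.44000 / 1.16215 ≈ 1.23909.
Annualized: 1.23909^(1/4) − 1 ≈ 0.05506.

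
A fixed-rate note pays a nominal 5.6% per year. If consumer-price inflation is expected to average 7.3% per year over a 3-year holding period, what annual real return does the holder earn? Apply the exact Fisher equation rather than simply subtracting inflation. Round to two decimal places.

-1.58%

With constant rates the annual real return is the same each year: (1+5.6%)/(1+7.3%) − 1 = -0.01584.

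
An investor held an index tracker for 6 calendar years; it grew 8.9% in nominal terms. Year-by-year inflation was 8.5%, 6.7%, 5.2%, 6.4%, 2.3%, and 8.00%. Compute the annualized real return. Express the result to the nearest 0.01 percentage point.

-4.46%

Cumulative inflation factor: 1.085 × 1.067 × 1.052 × 1.064 × 1.023 × 1.0800 ≈ 1.43170.
Nominal growth factor: 1.08900. Real growth factor = 1.08900 / 1.43170 ≈ 0.76064.
Annualized: 0.76064^(1/6) − 1 ≈ -0.04458.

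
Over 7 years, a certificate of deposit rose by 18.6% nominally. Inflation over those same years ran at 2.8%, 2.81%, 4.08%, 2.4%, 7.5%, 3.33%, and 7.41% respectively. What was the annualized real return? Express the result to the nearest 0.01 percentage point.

-1.77%

Cumulative inflation factor: 1.028 × 1.0281 × 1.0408 × 1.024 × 1.075 × 1.0333 × 1.0741 ≈ 1.34393.
Nominal growth factor: 1.18600. Real growth factor = 1.18600 / 1.34393 ≈ 0.88249.
Annualized: 0.88249^(1/7) − 1 ≈ -0.01770.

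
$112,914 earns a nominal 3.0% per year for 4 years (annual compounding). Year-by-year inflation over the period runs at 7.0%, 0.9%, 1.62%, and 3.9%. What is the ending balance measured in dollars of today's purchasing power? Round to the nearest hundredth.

$111,487.71

Nominal value at maturity: $112,914 × (1 + 3.0%)^4 ≈ $127,085.70.
Price-level factor over 4 years: 1.070 × 1.009 × 1.0162 × 1.039 ≈ 1.1399076862.
Dividing the nominal maturity value by the price-level factor gives the value in today's money.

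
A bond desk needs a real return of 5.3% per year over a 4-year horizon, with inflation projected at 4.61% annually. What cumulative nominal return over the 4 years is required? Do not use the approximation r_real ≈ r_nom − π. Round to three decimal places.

47.233%

Required annual nominal rate: (1+5.3%)(1+4.61%) − 1 = 10.15433%.
Cumulative over 4 years: (1 + 0.1015433)^4 − 1 ≈ 0.47233.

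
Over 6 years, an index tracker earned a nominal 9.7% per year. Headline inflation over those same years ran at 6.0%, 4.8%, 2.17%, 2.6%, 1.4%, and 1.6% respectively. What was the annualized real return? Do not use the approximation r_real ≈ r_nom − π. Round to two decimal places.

6.42%

Cumulative inflation factor: 1.060 × 1.048 × 1.0217 × 1.026 × 1.014 × 1.016 ≈ 1.19969.
Nominal growth factor: 1.74277. Real growth factor = 1.74277 / 1.19969 ≈ 1.45268.
Annualized: 1.45268^(1/6) − 1 ≈ 0.06421.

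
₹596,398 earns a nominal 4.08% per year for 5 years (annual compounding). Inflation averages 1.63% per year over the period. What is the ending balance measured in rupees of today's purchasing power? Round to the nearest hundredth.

Nominal value at maturity: ₹596,398 × (1 + 4.08%)^5 ≈ ₹728,404.46.
Price-level factor over 5 years: (1 + 1.63%)^5 ≈ 1.0842005616.
Dividing the nominal maturity value by the price-level factor gives the value in today's money.

₹671,835.53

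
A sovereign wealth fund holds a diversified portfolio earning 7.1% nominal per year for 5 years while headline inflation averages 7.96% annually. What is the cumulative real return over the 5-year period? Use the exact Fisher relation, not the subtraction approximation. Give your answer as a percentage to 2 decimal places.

-3.92%

The annual real rate is (1+7.1%)/(1+7.96%) − 1 = -0.7966%.
Compounded over 5 years: (1 + -0.007966)^5 − 1 ≈ -0.03920.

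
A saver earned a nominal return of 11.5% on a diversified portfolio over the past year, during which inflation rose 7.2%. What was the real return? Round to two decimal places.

Real return via the Fisher equation: (1 + 11.5%)/(1 + 7.2%) − 1 = 1.115/1.072 − 1 ≈ 0.04011.

4.01%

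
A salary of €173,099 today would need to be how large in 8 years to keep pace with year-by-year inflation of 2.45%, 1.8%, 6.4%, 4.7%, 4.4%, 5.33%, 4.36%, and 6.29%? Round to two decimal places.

Cumulative price-level factor: 1.0245 × 1.018 × 1.064 × 1.047 × 1.044 × 1.0533 × 1.0436 × 1.0629 ≈ 1.4171868396.
Multiplying €173,099 by the price-level factor gives the future nominal sum.

€245,313.62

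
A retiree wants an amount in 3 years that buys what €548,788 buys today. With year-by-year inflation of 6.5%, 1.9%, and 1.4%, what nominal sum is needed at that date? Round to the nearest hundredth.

€603,901.84

Cumulative price-level factor: 1.065 × 1.019 × 1.014 = 1.10042829.
Multiplying €548,788 by the price-level factor gives the future nominal sum.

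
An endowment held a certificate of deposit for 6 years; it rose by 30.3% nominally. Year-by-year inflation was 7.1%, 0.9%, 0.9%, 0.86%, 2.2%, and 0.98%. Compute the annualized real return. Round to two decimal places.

Cumulative inflation factor: 1.071 × 1.009 × 1.009 × 1.0086 × 1.022 × 1.0098 ≈ 1.13495.
Nominal growth factor: 1.30300. Real growth factor = 1.30300 / 1.13495 ≈ 1.14807.
Annualized: 1.14807^(1/6) − 1 ≈ 0.02328.

2.33%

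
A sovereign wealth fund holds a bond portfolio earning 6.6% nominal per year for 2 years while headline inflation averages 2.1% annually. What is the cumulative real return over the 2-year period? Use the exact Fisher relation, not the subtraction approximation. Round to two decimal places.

9.01%

The annual real rate is (1+6.6%)/(1+2.1%) − 1 = 4.4074%.
Compounded over 2 years: (1 + 0.044074)^2 − 1 ≈ 0.09009.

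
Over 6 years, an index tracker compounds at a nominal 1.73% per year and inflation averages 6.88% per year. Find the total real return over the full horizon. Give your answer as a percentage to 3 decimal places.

-25.644%

The annual real rate is (1+1.73%)/(1+6.88%) − 1 = -4.8185%.
Compounded over 6 years: (1 + -0.048185)^6 − 1 ≈ -0.25644.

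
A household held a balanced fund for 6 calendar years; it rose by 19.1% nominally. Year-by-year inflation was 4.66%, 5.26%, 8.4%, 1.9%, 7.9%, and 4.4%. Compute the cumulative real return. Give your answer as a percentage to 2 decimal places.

Cumulative inflation factor: 1.0466 × 1.0526 × 1.084 × 1.019 × 1.079 × 1.044 ≈ 1.37079.
Nominal growth factor: 1.19100. Real growth factor = 1.19100 / 1.37079 ≈ 0.86884.
Total real return ≈ -13.1155%.

-13.12%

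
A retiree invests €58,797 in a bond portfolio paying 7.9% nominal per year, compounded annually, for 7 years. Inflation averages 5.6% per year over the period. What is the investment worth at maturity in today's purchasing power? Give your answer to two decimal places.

Nominal value at maturity: €58,797 × (1 + 7.9%)^7 ≈ €100,116.41.
Price-level factor over 7 years: (1 + 5.6%)^7 ≈ 1.4643585503.
Dividing the nominal maturity value by the price-level factor gives the value in today's money.

€68,368.78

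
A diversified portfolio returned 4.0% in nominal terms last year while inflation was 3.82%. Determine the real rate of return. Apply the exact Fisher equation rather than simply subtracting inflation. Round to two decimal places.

Real return via the Fisher equation: (1 + 4.0%)/(1 + 3.82%) − 1 = 1.040/1.0382 − 1 ≈ 0.00173.

0.17%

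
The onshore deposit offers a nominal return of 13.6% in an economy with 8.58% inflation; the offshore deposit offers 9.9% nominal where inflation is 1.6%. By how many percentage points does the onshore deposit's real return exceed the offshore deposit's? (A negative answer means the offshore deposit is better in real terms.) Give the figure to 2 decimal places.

The onshore deposit real return: 1.136/1.0858 − 1 = 4.623%.
The offshore deposit real return: 1.099/1.016 − 1 = 8.169%.
Difference: 4.623 − 8.169 = -3.546 pp.

-3.55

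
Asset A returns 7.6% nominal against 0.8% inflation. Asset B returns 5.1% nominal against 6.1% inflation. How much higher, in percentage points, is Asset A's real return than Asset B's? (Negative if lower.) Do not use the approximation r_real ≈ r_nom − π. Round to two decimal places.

7.69

Asset A real return: 1.076/1.008 − 1 = 6.746%.
Asset B real return: 1.051/1.061 − 1 = -0.943%.
Difference: 6.746 − (-0.943) = 7.689 pp.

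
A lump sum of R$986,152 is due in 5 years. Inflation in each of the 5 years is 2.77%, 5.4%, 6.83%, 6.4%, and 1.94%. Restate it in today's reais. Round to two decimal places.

R$785,701.18

Price-level factor over 5 years: 1.0277 × 1.054 × 1.0683 × 1.064 × 1.0194 ≈ 1.2551234767.
Purchasing power today: R$986,152 divided by that factor.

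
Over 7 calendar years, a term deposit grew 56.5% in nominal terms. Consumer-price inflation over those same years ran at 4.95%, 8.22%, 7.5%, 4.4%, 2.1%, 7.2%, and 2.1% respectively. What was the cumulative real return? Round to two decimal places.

Cumulative inflation factor: 1.0495 × 1.0822 × 1.075 × 1.044 × 1.021 × 1.072 × 1.021 ≈ 1.42444.
Nominal growth factor: 1.56500. Real growth factor = 1.56500 / 1.42444 ≈ 1.09867.
Total real return ≈ 9.8675%.

9.87%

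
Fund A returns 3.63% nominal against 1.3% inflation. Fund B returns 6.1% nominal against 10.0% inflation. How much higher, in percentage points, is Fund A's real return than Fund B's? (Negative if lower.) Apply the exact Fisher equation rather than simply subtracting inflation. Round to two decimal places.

Fund A real return: 1.0363/1.013 − 1 = 2.300%.
Fund B real return: 1.061/1.100 − 1 = -3.545%.
Difference: 2.300 − (-3.545) = 5.845 pp.

5.85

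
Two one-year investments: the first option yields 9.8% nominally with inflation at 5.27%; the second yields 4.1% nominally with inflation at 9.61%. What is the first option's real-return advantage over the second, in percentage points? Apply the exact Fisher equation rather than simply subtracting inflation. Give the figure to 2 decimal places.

9.33

The first option real return: 1.098/1.0527 − 1 = 4.303%.
The second real return: 1.041/1.0961 − 1 = -5.027%.
Difference: 4.303 − (-5.027) = 9.330 pp.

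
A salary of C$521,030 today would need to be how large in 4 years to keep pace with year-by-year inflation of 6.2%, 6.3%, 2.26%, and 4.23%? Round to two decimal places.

C$626,929.98

Cumulative price-level factor: 1.062 × 1.063 × 1.0226 × 1.0423 ≈ 1.2032512110.
Multiplying C$521,030 by the price-level factor gives the future nominal sum.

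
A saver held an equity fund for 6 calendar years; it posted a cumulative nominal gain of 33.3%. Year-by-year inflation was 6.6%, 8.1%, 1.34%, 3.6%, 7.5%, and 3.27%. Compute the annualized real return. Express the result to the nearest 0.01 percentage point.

-0.13%

Cumulative inflation factor: 1.066 × 1.081 × 1.0134 × 1.036 × 1.075 × 1.0327 ≈ 1.34309.
Nominal growth factor: 1.33300. Real growth factor = 1.33300 / 1.34309 ≈ 0.99249.
Annualized: 0.99249^(1/6) − 1 ≈ -0.00126.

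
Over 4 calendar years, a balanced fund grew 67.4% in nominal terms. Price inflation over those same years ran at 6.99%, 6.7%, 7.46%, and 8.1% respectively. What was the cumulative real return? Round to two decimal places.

26.23%

Cumulative inflation factor: 1.0699 × 1.067 × 1.0746 × 1.081 ≈ 1.32611.
Nominal growth factor: 1.67400. Real growth factor = 1.67400 / 1.32611 ≈ 1.26234.
Total real return ≈ 26.2337%.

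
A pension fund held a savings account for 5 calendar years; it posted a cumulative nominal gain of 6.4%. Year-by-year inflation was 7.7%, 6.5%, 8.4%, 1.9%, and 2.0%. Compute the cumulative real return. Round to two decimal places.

Cumulative inflation factor: 1.077 × 1.065 × 1.084 × 1.019 × 1.020 ≈ 1.29232.
Nominal growth factor: 1.06400. Real growth factor = 1.06400 / 1.29232 ≈ 0.82333.
Total real return ≈ -17.6672%.

-17.67%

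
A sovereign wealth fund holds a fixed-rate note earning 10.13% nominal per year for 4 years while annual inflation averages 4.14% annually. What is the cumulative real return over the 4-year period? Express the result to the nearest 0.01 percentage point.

25.07%

The annual real rate is (1+10.13%)/(1+4.14%) − 1 = 5.7519%.
Compounded over 4 years: (1 + 0.057519)^4 − 1 ≈ 0.25070.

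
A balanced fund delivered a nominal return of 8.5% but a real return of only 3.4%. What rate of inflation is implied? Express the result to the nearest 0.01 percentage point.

From (1+r_nom) = (1+r_real)(1+π), we get 1+π = (1 + 8.5%)/(1 + 3.4%) = 1.085/1.034 ≈ 1.04932.
So π ≈ 4.9323%.

4.93%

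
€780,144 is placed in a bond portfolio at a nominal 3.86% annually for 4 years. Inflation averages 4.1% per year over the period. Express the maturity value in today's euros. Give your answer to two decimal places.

€772,974.43

Nominal value at maturity: €780,144 × (1 + 3.86%)^4 ≈ €907,753.74.
Price-level factor over 4 years: (1 + 4.1%)^4 ≈ 1.1743645098.
Dividing the nominal maturity value by the price-level factor gives the value in today's money.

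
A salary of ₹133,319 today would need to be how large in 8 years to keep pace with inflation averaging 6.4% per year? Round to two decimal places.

₹218,990.40

Cumulative price-level factor: (1+6.4%)^8 ≈ 1.6426045583.
The nominal amount required is ₹133,319 scaled up by that factor.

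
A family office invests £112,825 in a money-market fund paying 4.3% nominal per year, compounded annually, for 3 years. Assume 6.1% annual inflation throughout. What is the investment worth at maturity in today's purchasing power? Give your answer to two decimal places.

£107,179.60

Nominal value at maturity: £112,825 × (1 + 4.3%)^3 ≈ £128,014.24.
Price-level factor over 3 years: (1 + 6.1%)^3 = 1.194389981.
Dividing the nominal maturity value by the price-level factor gives the value in today's money.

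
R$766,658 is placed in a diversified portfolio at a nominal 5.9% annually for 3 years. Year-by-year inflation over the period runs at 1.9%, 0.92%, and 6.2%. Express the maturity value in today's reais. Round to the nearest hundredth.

Nominal value at maturity: R$766,658 × (1 + 5.9%)^3 ≈ R$910,520.13.
Price-level factor over 3 years: 1.019 × 1.0092 × 1.062 = 1.0921340376.
Dividing the nominal maturity value by the price-level factor gives the value in today's money.

R$833,707.31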